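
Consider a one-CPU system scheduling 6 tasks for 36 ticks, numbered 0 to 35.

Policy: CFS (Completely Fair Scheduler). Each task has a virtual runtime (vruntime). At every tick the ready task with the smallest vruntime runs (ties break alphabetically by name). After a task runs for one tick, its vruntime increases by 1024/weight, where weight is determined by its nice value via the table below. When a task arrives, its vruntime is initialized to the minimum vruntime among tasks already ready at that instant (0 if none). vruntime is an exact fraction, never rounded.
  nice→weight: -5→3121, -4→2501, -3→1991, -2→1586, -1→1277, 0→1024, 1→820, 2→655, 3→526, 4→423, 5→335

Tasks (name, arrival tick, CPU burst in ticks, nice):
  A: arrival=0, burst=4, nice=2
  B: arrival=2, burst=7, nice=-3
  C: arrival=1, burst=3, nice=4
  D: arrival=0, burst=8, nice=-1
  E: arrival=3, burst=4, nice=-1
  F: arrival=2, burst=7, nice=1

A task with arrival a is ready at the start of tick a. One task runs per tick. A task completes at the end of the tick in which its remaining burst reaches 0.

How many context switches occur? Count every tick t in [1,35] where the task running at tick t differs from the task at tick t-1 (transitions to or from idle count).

t=0: vr[A=0 D=0] → run A
t=1: vr[A=1024/655 C=0 D=0] → run C
t=2: vr[A=1024/655 B=0 C=1024/423 D=0 F=0] → run B
t=3: vr[A=1024/655 B=1024/1991 C=1024/423 D=0 E=0 F=0] → run D
t=4: vr[A=1024/655 B=1024/1991 C=1024/423 D=1024/1277 E=0 F=0] → run E
t=5: vr[A=1024/655 B=1024/1991 C=1024/423 D=1024/1277 E=1024/1277 F=0] → run F
t=6: vr[A=1024/655 B=1024/1991 C=1024/423 D=1024/1277 E=1024/1277 F=256/205] → run B
t=7: vr[A=1024/655 B=2048/1991 C=1024/423 D=1024/1277 E=1024/1277 F=256/205] → run D
t=8: vr[A=1024/655 B=2048/1991 C=1024/423 D=2048/1277 E=1024/1277 F=256/205] → run E
t=9: vr[A=1024/655 B=2048/1991 C=1024/423 D=2048/1277 E=2048/1277 F=256/205] → run B
t=10: vr[A=1024/655 B=3072/1991 C=1024/423 D=2048/1277 E=2048/1277 F=256/205] → run F
t=11: vr[A=1024/655 B=3072/1991 C=1024/423 D=2048/1277 E=2048/1277 F=512/205] → run B
t=12: vr[A=1024/655 B=4096/1991 C=1024/423 D=2048/1277 E=2048/1277 F=512/205] → run A
t=13: vr[A=2048/655 B=4096/1991 C=1024/423 D=2048/1277 E=2048/1277 F=512/205] → run D
t=14: vr[A=2048/655 B=4096/1991 C=1024/423 D=3072/1277 E=2048/1277 F=512/205] → run E
t=15: vr[A=2048/655 B=4096/1991 C=1024/423 D=3072/1277 E=3072/1277 F=512/205] → run B
t=16: vr[A=2048/655 B=5120/1991 C=1024/423 D=3072/1277 E=3072/1277 F=512/205] → run D
t=17: vr[A=2048/655 B=5120/1991 C=1024/423 D=4096/1277 E=3072/1277 F=512/205] → run E
t=18: vr[A=2048/655 B=5120/1991 C=1024/423 D=4096/1277 F=512/205] → run C
t=19: vr[A=2048/655 B=5120/1991 C=2048/423 D=4096/1277 F=512/205] → run F
t=20: vr[A=2048/655 B=5120/1991 C=2048/423 D=4096/1277 F=768/205] → run B
t=21: vr[A=2048/655 B=6144/1991 C=2048/423 D=4096/1277 F=768/205] → run B
t=22: vr[A=2048/655 C=2048/423 D=4096/1277 F=768/205] → run A
t=23: vr[A=3072/655 C=2048/423 D=4096/1277 F=768/205] → run D
t=24: vr[A=3072/655 C=2048/423 D=5120/1277 F=768/205] → run F
t=25: vr[A=3072/655 C=2048/423 D=5120/1277 F=1024/205] → run D
t=26: vr[A=3072/655 C=2048/423 D=6144/1277 F=1024/205] → run A
t=27: vr[C=2048/423 D=6144/1277 F=1024/205] → run D
t=28: vr[C=2048/423 D=7168/1277 F=1024/205] → run C
t=29: vr[D=7168/1277 F=1024/205] → run F
t=30: vr[D=7168/1277 F=256/41] → run D
t=31: vr[F=256/41] → run F
t=32: vr[F=1536/205] → run F
t=33: (idle)
t=34: (idle)
t=35: (idle)

context switches = 31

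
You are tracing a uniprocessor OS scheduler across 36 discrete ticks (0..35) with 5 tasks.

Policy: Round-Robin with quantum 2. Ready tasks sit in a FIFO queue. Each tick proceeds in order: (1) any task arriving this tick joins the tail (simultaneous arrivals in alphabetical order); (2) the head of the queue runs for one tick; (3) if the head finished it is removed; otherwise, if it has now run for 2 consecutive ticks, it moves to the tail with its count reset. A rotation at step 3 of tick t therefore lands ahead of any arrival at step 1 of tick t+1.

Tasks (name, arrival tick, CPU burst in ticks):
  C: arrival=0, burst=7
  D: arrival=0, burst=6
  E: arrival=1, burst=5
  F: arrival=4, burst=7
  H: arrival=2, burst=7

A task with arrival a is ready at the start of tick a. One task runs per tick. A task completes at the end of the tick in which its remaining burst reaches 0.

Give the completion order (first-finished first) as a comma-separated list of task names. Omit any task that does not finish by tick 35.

completion order = D, E, C, H, F

t=0: queue=[C,D] q_used=0 → run C
t=1: queue=[C,D,E] q_used=1 → run C
t=2: queue=[D,E,C,H] q_used=0 → run D
t=3: queue=[D,E,C,H] q_used=1 → run D
t=4: queue=[E,C,H,D,F] q_used=0 → run E
t=5: queue=[E,C,H,D,F] q_used=1 → run E
t=6: queue=[C,H,D,F,E] q_used=0 → run C
t=7: queue=[C,H,D,F,E] q_used=1 → run C
t=8: queue=[H,D,F,E,C] q_used=0 → run H
t=9: queue=[H,D,F,E,C] q_used=1 → run H
t=10: queue=[D,F,E,C,H] q_used=0 → run D
t=11: queue=[D,F,E,C,H] q_used=1 → run D
t=12: queue=[F,E,C,H,D] q_used=0 → run F
t=13: queue=[F,E,C,H,D] q_used=1 → run F
t=14: queue=[E,C,H,D,F] q_used=0 → run E
t=15: queue=[E,C,H,D,F] q_used=1 → run E
t=16: queue=[C,H,D,F,E] q_used=0 → run C
t=17: queue=[C,H,D,F,E] q_used=1 → run C
t=18: queue=[H,D,F,E,C] q_used=0 → run H
t=19: queue=[H,D,F,E,C] q_used=1 → run H
t=20: queue=[D,F,E,C,H] q_used=0 → run D
t=21: queue=[D,F,E,C,H] q_used=1 → run D
t=22: queue=[F,E,C,H] q_used=0 → run F
t=23: queue=[F,E,C,H] q_used=1 → run F
t=24: queue=[E,C,H,F] q_used=0 → run E
t=25: queue=[C,H,F] q_used=0 → run C
t=26: queue=[H,F] q_used=0 → run H
t=27: queue=[H,F] q_used=1 → run H
t=28: queue=[F,H] q_used=0 → run F
t=29: queue=[F,H] q_used=1 → run F
t=30: queue=[H,F] q_used=0 → run H
t=31: queue=[F] q_used=0 → run F
t=32: (idle)
t=33: (idle)
t=34: (idle)
t=35: (idle)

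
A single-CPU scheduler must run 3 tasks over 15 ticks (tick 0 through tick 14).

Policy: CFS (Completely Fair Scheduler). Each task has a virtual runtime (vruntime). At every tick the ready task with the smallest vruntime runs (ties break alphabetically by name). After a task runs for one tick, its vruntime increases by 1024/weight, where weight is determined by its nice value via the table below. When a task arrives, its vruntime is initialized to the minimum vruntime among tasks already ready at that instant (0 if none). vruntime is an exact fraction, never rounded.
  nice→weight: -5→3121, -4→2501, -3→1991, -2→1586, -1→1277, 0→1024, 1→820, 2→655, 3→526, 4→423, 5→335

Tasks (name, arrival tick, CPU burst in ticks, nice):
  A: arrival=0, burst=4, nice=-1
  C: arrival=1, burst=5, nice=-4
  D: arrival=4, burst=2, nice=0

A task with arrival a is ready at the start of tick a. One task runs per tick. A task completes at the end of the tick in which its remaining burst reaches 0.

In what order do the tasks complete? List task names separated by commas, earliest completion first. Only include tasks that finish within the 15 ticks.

t=0: vr[A=0] → run A
t=1: vr[A=1024/1277 C=1024/1277] → run A
t=2: vr[A=2048/1277 C=1024/1277] → run C
t=3: vr[A=2048/1277 C=3868672/3193777] → run C
t=4: vr[A=2048/1277 C=5176320/3193777 D=2048/1277] → run A
t=5: vr[A=3072/1277 C=5176320/3193777 D=2048/1277] → run D
t=6: vr[A=3072/1277 C=5176320/3193777 D=3325/1277] → run C
t=7: vr[A=3072/1277 C=6483968/3193777 D=3325/1277] → run C
t=8: vr[A=3072/1277 C=7791616/3193777 D=3325/1277] → run A
t=9: vr[C=7791616/3193777 D=3325/1277] → run C
t=10: vr[D=3325/1277] → run D
t=11: (idle)
t=12: (idle)
t=13: (idle)
t=14: (idle)

completion order = A, C, D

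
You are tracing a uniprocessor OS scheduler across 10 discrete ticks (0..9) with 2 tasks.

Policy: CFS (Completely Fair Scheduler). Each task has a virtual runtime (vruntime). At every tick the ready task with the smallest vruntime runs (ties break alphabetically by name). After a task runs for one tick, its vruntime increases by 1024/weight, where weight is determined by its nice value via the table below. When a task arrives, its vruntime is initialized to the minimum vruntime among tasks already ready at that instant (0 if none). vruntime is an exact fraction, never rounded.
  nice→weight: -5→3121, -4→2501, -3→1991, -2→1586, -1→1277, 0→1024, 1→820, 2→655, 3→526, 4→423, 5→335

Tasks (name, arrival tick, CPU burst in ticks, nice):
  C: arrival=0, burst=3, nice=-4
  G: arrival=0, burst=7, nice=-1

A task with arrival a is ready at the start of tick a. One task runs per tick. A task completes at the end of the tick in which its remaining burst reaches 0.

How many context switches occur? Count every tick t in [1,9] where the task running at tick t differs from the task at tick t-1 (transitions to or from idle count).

t=0: vr[C=0 G=0] → run C
t=1: vr[C=1024/2501 G=0] → run G
t=2: vr[C=1024/2501 G=1024/1277] → run C
t=3: vr[C=2048/2501 G=1024/1277] → run G
t=4: vr[C=2048/2501 G=2048/1277] → run C
t=5: vr[G=2048/1277] → run G
t=6: vr[G=3072/1277] → run G
t=7: vr[G=4096/1277] → run G
t=8: vr[G=5120/1277] → run G
t=9: vr[G=6144/1277] → run G

context switches = 5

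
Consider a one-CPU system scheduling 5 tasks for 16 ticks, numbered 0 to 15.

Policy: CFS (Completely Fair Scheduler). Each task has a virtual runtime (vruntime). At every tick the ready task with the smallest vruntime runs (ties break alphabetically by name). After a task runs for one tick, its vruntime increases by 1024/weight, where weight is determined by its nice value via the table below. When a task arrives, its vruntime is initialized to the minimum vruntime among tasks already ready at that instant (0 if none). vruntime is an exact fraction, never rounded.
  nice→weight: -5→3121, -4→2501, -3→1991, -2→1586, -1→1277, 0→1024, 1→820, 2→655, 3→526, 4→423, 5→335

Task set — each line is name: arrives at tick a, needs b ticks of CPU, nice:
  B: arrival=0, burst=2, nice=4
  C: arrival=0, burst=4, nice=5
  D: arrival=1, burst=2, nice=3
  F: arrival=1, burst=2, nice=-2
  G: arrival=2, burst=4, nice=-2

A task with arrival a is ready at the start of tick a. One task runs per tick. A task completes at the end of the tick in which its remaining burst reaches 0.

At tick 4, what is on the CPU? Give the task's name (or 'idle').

t=0: vr[B=0 C=0] → run B
t=1: vr[B=1024/423 C=0 D=0 F=0] → run C
t=2: vr[B=1024/423 C=1024/335 D=0 F=0 G=0] → run D
t=3: vr[B=1024/423 C=1024/335 D=512/263 F=0 G=0] → run F
t=4: vr[B=1024/423 C=1024/335 D=512/263 F=512/793 G=0] → run G
t=5: vr[B=1024/423 C=1024/335 D=512/263 F=512/793 G=512/793] → run F
t=6: vr[B=1024/423 C=1024/335 D=512/263 G=512/793] → run G
t=7: vr[B=1024/423 C=1024/335 D=512/263 G=1024/793] → run G
t=8: vr[B=1024/423 C=1024/335 D=512/263 G=1536/793] → run G
t=9: vr[B=1024/423 C=1024/335 D=512/263] → run D
t=10: vr[B=1024/423 C=1024/335] → run B
t=11: vr[C=1024/335] → run C
t=12: vr[C=2048/335] → run C
t=13: vr[C=3072/335] → run C
t=14: (idle)
t=15: (idle)

running at tick 4 = G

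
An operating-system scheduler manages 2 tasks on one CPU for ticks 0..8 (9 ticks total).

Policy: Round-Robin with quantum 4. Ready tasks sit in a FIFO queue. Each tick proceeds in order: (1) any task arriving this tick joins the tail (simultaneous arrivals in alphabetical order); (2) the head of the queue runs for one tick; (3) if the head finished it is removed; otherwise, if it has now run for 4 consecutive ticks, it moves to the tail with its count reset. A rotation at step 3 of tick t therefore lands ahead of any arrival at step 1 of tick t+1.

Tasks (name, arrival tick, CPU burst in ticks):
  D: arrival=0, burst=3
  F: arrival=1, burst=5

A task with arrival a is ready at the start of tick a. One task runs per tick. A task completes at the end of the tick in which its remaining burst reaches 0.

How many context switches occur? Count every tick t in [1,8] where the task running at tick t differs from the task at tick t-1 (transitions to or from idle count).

t=0: queue=[D] q_used=0 → run D
t=1: queue=[D,F] q_used=1 → run D
t=2: queue=[D,F] q_used=2 → run D
t=3: queue=[F] q_used=0 → run F
t=4: queue=[F] q_used=1 → run F
t=5: queue=[F] q_used=2 → run F
t=6: queue=[F] q_used=3 → run F
t=7: queue=[F] q_used=0 → run F
t=8: (idle)

context switches = 2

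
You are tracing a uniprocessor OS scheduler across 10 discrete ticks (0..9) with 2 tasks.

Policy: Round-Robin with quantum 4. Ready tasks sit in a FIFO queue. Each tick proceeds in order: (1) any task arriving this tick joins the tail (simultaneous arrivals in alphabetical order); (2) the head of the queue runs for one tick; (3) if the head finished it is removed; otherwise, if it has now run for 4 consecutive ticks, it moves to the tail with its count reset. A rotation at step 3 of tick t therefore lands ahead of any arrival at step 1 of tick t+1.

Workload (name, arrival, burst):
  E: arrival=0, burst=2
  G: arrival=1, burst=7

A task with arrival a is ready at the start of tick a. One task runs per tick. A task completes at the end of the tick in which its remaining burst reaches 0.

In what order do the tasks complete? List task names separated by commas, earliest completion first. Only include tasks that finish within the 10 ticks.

t=0: queue=[E] q_used=0 → run E
t=1: queue=[E,G] q_used=1 → run E
t=2: queue=[G] q_used=0 → run G
t=3: queue=[G] q_used=1 → run G
t=4: queue=[G] q_used=2 → run G
t=5: queue=[G] q_used=3 → run G
t=6: queue=[G] q_used=0 → run G
t=7: queue=[G] q_used=1 → run G
t=8: queue=[G] q_used=2 → run G
t=9: (idle)

completion order = E, G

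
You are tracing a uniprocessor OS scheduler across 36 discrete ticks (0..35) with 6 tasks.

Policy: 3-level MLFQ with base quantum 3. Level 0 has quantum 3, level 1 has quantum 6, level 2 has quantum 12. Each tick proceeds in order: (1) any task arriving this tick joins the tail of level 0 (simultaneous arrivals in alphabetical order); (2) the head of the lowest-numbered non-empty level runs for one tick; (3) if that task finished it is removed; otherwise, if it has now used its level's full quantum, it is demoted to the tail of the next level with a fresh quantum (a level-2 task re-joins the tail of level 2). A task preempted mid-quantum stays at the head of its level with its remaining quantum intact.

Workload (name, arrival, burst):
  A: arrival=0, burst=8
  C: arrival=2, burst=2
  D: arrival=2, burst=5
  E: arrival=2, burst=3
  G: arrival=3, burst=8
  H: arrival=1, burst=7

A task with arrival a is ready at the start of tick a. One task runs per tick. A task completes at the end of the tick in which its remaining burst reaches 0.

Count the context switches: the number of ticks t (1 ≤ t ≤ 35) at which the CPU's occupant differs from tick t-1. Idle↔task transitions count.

t=0: L0/L1/L2 = A/-/- → run A
t=1: L0/L1/L2 = AH/-/- → run A
t=2: L0/L1/L2 = AHCDE/-/- → run A
t=3: L0/L1/L2 = HCDEG/A/- → run H
t=4: L0/L1/L2 = HCDEG/A/- → run H
t=5: L0/L1/L2 = HCDEG/A/- → run H
t=6: L0/L1/L2 = CDEG/AH/- → run C
t=7: L0/L1/L2 = CDEG/AH/- → run C
t=8: L0/L1/L2 = DEG/AH/- → run D
t=9: L0/L1/L2 = DEG/AH/- → run D
t=10: L0/L1/L2 = DEG/AH/- → run D
t=11: L0/L1/L2 = EG/AHD/- → run E
t=12: L0/L1/L2 = EG/AHD/- → run E
t=13: L0/L1/L2 = EG/AHD/- → run E
t=14: L0/L1/L2 = G/AHD/- → run G
t=15: L0/L1/L2 = G/AHD/- → run G
t=16: L0/L1/L2 = G/AHD/- → run G
t=17: L0/L1/L2 = -/AHDG/- → run A
t=18: L0/L1/L2 = -/AHDG/- → run A
t=19: L0/L1/L2 = -/AHDG/- → run A
t=20: L0/L1/L2 = -/AHDG/- → run A
t=21: L0/L1/L2 = -/AHDG/- → run A
t=22: L0/L1/L2 = -/HDG/- → run H
t=23: L0/L1/L2 = -/HDG/- → run H
t=24: L0/L1/L2 = -/HDG/- → run H
t=25: L0/L1/L2 = -/HDG/- → run H
t=26: L0/L1/L2 = -/DG/- → run D
t=27: L0/L1/L2 = -/DG/- → run D
t=28: L0/L1/L2 = -/G/- → run G
t=29: L0/L1/L2 = -/G/- → run G
t=30: L0/L1/L2 = -/G/- → run G
t=31: L0/L1/L2 = -/G/- → run G
t=32: L0/L1/L2 = -/G/- → run G
t=33: (idle)
t=34: (idle)
t=35: (idle)

context switches = 10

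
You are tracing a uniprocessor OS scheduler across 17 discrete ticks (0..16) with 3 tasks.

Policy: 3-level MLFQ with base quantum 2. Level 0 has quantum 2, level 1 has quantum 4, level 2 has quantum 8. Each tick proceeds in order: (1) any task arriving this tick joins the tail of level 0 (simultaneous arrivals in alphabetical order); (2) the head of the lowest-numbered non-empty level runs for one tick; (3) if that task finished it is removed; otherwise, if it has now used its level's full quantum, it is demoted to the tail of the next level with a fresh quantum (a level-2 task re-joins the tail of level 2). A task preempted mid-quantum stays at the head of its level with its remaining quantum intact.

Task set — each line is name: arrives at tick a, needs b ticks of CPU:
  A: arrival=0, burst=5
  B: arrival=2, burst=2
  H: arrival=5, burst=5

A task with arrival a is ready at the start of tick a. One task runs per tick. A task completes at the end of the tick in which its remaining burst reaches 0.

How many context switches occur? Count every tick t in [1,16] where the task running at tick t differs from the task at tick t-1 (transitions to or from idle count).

t=0: L0/L1/L2 = A/-/- → run A
t=1: L0/L1/L2 = A/-/- → run A
t=2: L0/L1/L2 = B/A/- → run B
t=3: L0/L1/L2 = B/A/- → run B
t=4: L0/L1/L2 = -/A/- → run A
t=5: L0/L1/L2 = H/A/- → run H
t=6: L0/L1/L2 = H/A/- → run H
t=7: L0/L1/L2 = -/AH/- → run A
t=8: L0/L1/L2 = -/AH/- → run A
t=9: L0/L1/L2 = -/H/- → run H
t=10: L0/L1/L2 = -/H/- → run H
t=11: L0/L1/L2 = -/H/- → run H
t=12: (idle)
t=13: (idle)
t=14: (idle)
t=15: (idle)
t=16: (idle)

context switches = 6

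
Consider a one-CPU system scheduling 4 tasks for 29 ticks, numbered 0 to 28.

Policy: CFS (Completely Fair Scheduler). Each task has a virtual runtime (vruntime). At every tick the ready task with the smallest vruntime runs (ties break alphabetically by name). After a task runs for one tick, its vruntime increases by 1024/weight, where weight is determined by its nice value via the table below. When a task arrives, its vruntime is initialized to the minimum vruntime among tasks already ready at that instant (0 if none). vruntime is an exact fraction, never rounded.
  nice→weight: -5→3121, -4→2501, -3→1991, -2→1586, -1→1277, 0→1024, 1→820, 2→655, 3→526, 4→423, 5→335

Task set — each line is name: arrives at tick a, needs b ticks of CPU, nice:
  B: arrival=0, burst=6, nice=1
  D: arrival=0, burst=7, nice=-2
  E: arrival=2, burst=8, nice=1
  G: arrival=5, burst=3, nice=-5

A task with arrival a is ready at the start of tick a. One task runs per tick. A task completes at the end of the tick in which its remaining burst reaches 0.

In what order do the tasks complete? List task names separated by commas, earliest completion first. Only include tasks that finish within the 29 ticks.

completion order = G, D, B, E

t=0: vr[B=0 D=0] → run B
t=1: vr[B=256/205 D=0] → run D
t=2: vr[B=256/205 D=512/793 E=512/793] → run D
t=3: vr[B=256/205 D=1024/793 E=512/793] → run E
t=4: vr[B=256/205 D=1024/793 E=307968/162565] → run B
t=5: vr[B=512/205 D=1024/793 E=307968/162565 G=1024/793] → run D
t=6: vr[B=512/205 D=1536/793 E=307968/162565 G=1024/793] → run G
t=7: vr[B=512/205 D=1536/793 E=307968/162565 G=4007936/2474953] → run G
t=8: vr[B=512/205 D=1536/793 E=307968/162565 G=4819968/2474953] → run E
t=9: vr[B=512/205 D=1536/793 E=510976/162565 G=4819968/2474953] → run D
t=10: vr[B=512/205 D=2048/793 E=510976/162565 G=4819968/2474953] → run G
t=11: vr[B=512/205 D=2048/793 E=510976/162565] → run B
t=12: vr[B=768/205 D=2048/793 E=510976/162565] → run D
t=13: vr[B=768/205 D=2560/793 E=510976/162565] → run E
t=14: vr[B=768/205 D=2560/793 E=713984/162565] → run D
t=15: vr[B=768/205 D=3072/793 E=713984/162565] → run B
t=16: vr[B=1024/205 D=3072/793 E=713984/162565] → run D
t=17: vr[B=1024/205 E=713984/162565] → run E
t=18: vr[B=1024/205 E=916992/162565] → run B
t=19: vr[B=256/41 E=916992/162565] → run E
t=20: vr[B=256/41 E=224000/32513] → run B
t=21: vr[E=224000/32513] → run E
t=22: vr[E=1323008/162565] → run E
t=23: vr[E=1526016/162565] → run E
t=24: (idle)
t=25: (idle)
t=26: (idle)
t=27: (idle)
t=28: (idle)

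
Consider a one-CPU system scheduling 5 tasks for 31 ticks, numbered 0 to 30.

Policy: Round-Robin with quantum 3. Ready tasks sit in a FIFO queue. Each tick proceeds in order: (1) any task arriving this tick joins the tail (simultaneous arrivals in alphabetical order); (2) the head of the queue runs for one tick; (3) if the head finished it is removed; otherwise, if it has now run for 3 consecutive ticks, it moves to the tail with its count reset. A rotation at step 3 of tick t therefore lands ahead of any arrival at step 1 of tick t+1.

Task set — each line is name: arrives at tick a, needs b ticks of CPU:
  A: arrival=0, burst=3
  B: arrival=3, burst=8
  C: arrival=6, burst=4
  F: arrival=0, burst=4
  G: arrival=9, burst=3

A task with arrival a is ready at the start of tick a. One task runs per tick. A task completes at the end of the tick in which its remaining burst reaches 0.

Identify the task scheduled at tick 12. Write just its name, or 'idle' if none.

running at tick 12 = C

t=0: queue=[A,F] q_used=0 → run A
t=1: queue=[A,F] q_used=1 → run A
t=2: queue=[A,F] q_used=2 → run A
t=3: queue=[F,B] q_used=0 → run F
t=4: queue=[F,B] q_used=1 → run F
t=5: queue=[F,B] q_used=2 → run F
t=6: queue=[B,F,C] q_used=0 → run B
t=7: queue=[B,F,C] q_used=1 → run B
t=8: queue=[B,F,C] q_used=2 → run B
t=9: queue=[F,C,B,G] q_used=0 → run F
t=10: queue=[C,B,G] q_used=0 → run C
t=11: queue=[C,B,G] q_used=1 → run C
t=12: queue=[C,B,G] q_used=2 → run C
t=13: queue=[B,G,C] q_used=0 → run B
t=14: queue=[B,G,C] q_used=1 → run B
t=15: queue=[B,G,C] q_used=2 → run B
t=16: queue=[G,C,B] q_used=0 → run G
t=17: queue=[G,C,B] q_used=1 → run G
t=18: queue=[G,C,B] q_used=2 → run G
t=19: queue=[C,B] q_used=0 → run C
t=20: queue=[B] q_used=0 → run B
t=21: queue=[B] q_used=1 → run B
t=22: (idle)
t=23: (idle)
t=24: (idle)
t=25: (idle)
t=26: (idle)
t=27: (idle)
t=28: (idle)
t=29: (idle)
t=30: (idle)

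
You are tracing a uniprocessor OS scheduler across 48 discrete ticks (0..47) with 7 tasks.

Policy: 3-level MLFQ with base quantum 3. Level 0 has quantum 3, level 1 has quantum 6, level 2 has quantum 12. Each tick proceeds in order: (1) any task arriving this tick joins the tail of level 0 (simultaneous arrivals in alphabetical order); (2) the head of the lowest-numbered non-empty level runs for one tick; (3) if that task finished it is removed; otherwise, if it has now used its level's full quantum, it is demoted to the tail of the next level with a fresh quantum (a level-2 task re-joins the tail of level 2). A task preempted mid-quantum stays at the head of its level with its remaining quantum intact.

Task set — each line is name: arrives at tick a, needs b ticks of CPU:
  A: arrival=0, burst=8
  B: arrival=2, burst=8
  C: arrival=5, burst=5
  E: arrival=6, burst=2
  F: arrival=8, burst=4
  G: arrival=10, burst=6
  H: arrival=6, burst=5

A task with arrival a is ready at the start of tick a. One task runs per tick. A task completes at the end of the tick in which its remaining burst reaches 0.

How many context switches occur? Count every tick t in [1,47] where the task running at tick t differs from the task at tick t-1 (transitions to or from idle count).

context switches = 13

t=0: L0/L1/L2 = A/-/- → run A
t=1: L0/L1/L2 = A/-/- → run A
t=2: L0/L1/L2 = AB/-/- → run A
t=3: L0/L1/L2 = B/A/- → run B
t=4: L0/L1/L2 = B/A/- → run B
t=5: L0/L1/L2 = BC/A/- → run B
t=6: L0/L1/L2 = CEH/AB/- → run C
t=7: L0/L1/L2 = CEH/AB/- → run C
t=8: L0/L1/L2 = CEHF/AB/- → run C
t=9: L0/L1/L2 = EHF/ABC/- → run E
t=10: L0/L1/L2 = EHFG/ABC/- → run E
t=11: L0/L1/L2 = HFG/ABC/- → run H
t=12: L0/L1/L2 = HFG/ABC/- → run H
t=13: L0/L1/L2 = HFG/ABC/- → run H
t=14: L0/L1/L2 = FG/ABCH/- → run F
t=15: L0/L1/L2 = FG/ABCH/- → run F
t=16: L0/L1/L2 = FG/ABCH/- → run F
t=17: L0/L1/L2 = G/ABCHF/- → run G
t=18: L0/L1/L2 = G/ABCHF/- → run G
t=19: L0/L1/L2 = G/ABCHF/- → run G
t=20: L0/L1/L2 = -/ABCHFG/- → run A
t=21: L0/L1/L2 = -/ABCHFG/- → run A
t=22: L0/L1/L2 = -/ABCHFG/- → run A
t=23: L0/L1/L2 = -/ABCHFG/- → run A
t=24: L0/L1/L2 = -/ABCHFG/- → run A
t=25: L0/L1/L2 = -/BCHFG/- → run B
t=26: L0/L1/L2 = -/BCHFG/- → run B
t=27: L0/L1/L2 = -/BCHFG/- → run B
t=28: L0/L1/L2 = -/BCHFG/- → run B
t=29: L0/L1/L2 = -/BCHFG/- → run B
t=30: L0/L1/L2 = -/CHFG/- → run C
t=31: L0/L1/L2 = -/CHFG/- → run C
t=32: L0/L1/L2 = -/HFG/- → run H
t=33: L0/L1/L2 = -/HFG/- → run H
t=34: L0/L1/L2 = -/FG/- → run F
t=35: L0/L1/L2 = -/G/- → run G
t=36: L0/L1/L2 = -/G/- → run G
t=37: L0/L1/L2 = -/G/- → run G
t=38: (idle)
t=39: (idle)
t=40: (idle)
t=41: (idle)
t=42: (idle)
t=43: (idle)
t=44: (idle)
t=45: (idle)
t=46: (idle)
t=47: (idle)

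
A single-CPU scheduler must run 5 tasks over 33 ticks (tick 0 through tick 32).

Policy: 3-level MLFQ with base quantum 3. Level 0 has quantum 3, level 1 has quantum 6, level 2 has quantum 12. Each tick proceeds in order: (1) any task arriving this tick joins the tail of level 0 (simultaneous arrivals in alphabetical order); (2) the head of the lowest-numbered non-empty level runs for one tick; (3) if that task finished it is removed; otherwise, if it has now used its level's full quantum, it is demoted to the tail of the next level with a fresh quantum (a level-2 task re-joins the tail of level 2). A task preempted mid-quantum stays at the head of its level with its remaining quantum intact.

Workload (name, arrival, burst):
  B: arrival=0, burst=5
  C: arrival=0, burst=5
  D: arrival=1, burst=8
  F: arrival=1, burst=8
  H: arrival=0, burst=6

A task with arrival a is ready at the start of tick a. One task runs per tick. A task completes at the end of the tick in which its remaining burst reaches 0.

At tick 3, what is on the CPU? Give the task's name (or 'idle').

running at tick 3 = C

t=0: L0/L1/L2 = BCH/-/- → run B
t=1: L0/L1/L2 = BCHDF/-/- → run B
t=2: L0/L1/L2 = BCHDF/-/- → run B
t=3: L0/L1/L2 = CHDF/B/- → run C
t=4: L0/L1/L2 = CHDF/B/- → run C
t=5: L0/L1/L2 = CHDF/B/- → run C
t=6: L0/L1/L2 = HDF/BC/- → run H
t=7: L0/L1/L2 = HDF/BC/- → run H
t=8: L0/L1/L2 = HDF/BC/- → run H
t=9: L0/L1/L2 = DF/BCH/- → run D
t=10: L0/L1/L2 = DF/BCH/- → run D
t=11: L0/L1/L2 = DF/BCH/- → run D
t=12: L0/L1/L2 = F/BCHD/- → run F
t=13: L0/L1/L2 = F/BCHD/- → run F
t=14: L0/L1/L2 = F/BCHD/- → run F
t=15: L0/L1/L2 = -/BCHDF/- → run B
t=16: L0/L1/L2 = -/BCHDF/- → run B
t=17: L0/L1/L2 = -/CHDF/- → run C
t=18: L0/L1/L2 = -/CHDF/- → run C
t=19: L0/L1/L2 = -/HDF/- → run H
t=20: L0/L1/L2 = -/HDF/- → run H
t=21: L0/L1/L2 = -/HDF/- → run H
t=22: L0/L1/L2 = -/DF/- → run D
t=23: L0/L1/L2 = -/DF/- → run D
t=24: L0/L1/L2 = -/DF/- → run D
t=25: L0/L1/L2 = -/DF/- → run D
t=26: L0/L1/L2 = -/DF/- → run D
t=27: L0/L1/L2 = -/F/- → run F
t=28: L0/L1/L2 = -/F/- → run F
t=29: L0/L1/L2 = -/F/- → run F
t=30: L0/L1/L2 = -/F/- → run F
t=31: L0/L1/L2 = -/F/- → run F
t=32: (idle)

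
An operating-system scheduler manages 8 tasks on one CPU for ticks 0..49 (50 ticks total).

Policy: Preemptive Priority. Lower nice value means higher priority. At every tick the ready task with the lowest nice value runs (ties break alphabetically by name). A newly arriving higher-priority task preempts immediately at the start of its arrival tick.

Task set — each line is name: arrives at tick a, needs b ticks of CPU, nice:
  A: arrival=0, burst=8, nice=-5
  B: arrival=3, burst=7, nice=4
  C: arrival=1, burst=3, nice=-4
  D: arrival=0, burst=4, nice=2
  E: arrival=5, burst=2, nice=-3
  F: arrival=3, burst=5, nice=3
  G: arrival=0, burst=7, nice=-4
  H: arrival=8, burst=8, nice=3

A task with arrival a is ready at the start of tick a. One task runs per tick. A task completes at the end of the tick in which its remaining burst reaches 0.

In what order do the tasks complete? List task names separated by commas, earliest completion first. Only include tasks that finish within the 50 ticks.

t=0: ready={A,D,G} → run A
t=1: ready={A,C,D,G} → run A
t=2: ready={A,C,D,G} → run A
t=3: ready={A,B,C,D,F,G} → run A
t=4: ready={A,B,C,D,F,G} → run A
t=5: ready={A,B,C,D,E,F,G} → run A
t=6: ready={A,B,C,D,E,F,G} → run A
t=7: ready={A,B,C,D,E,F,G} → run A
t=8: ready={B,C,D,E,F,G,H} → run C
t=9: ready={B,C,D,E,F,G,H} → run C
t=10: ready={B,C,D,E,F,G,H} → run C
t=11: ready={B,D,E,F,G,H} → run G
t=12: ready={B,D,E,F,G,H} → run G
t=13: ready={B,D,E,F,G,H} → run G
t=14: ready={B,D,E,F,G,H} → run G
t=15: ready={B,D,E,F,G,H} → run G
t=16: ready={B,D,E,F,G,H} → run G
t=17: ready={B,D,E,F,G,H} → run G
t=18: ready={B,D,E,F,H} → run E
t=19: ready={B,D,E,F,H} → run E
t=20: ready={B,D,F,H} → run D
t=21: ready={B,D,F,H} → run D
t=22: ready={B,D,F,H} → run D
t=23: ready={B,D,F,H} → run D
t=24: ready={B,F,H} → run F
t=25: ready={B,F,H} → run F
t=26: ready={B,F,H} → run F
t=27: ready={B,F,H} → run F
t=28: ready={B,F,H} → run F
t=29: ready={B,H} → run H
t=30: ready={B,H} → run H
t=31: ready={B,H} → run H
t=32: ready={B,H} → run H
t=33: ready={B,H} → run H
t=34: ready={B,H} → run H
t=35: ready={B,H} → run H
t=36: ready={B,H} → run H
t=37: ready={B} → run B
t=38: ready={B} → run B
t=39: ready={B} → run B
t=40: ready={B} → run B
t=41: ready={B} → run B
t=42: ready={B} → run B
t=43: ready={B} → run B
t=44: (idle)
t=45: (idle)
t=46: (idle)
t=47: (idle)
t=48: (idle)
t=49: (idle)

completion order = A, C, G, E, D, F, H, B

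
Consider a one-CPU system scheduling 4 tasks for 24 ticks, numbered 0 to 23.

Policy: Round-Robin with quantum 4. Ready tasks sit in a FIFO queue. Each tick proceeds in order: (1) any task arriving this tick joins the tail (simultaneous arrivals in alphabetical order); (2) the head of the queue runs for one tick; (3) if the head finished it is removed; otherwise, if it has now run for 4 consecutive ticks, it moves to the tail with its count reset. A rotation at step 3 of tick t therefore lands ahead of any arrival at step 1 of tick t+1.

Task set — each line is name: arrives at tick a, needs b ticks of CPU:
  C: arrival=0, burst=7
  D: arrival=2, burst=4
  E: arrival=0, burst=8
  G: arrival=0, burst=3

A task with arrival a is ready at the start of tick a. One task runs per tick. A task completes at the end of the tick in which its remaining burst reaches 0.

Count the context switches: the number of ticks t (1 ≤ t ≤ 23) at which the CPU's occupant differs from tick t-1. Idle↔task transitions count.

t=0: queue=[C,E,G] q_used=0 → run C
t=1: queue=[C,E,G] q_used=1 → run C
t=2: queue=[C,E,G,D] q_used=2 → run C
t=3: queue=[C,E,G,D] q_used=3 → run C
t=4: queue=[E,G,D,C] q_used=0 → run E
t=5: queue=[E,G,D,C] q_used=1 → run E
t=6: queue=[E,G,D,C] q_used=2 → run E
t=7: queue=[E,G,D,C] q_used=3 → run E
t=8: queue=[G,D,C,E] q_used=0 → run G
t=9: queue=[G,D,C,E] q_used=1 → run G
t=10: queue=[G,D,C,E] q_used=2 → run G
t=11: queue=[D,C,E] q_used=0 → run D
t=12: queue=[D,C,E] q_used=1 → run D
t=13: queue=[D,C,E] q_used=2 → run D
t=14: queue=[D,C,E] q_used=3 → run D
t=15: queue=[C,E] q_used=0 → run C
t=16: queue=[C,E] q_used=1 → run C
t=17: queue=[C,E] q_used=2 → run C
t=18: queue=[E] q_used=0 → run E
t=19: queue=[E] q_used=1 → run E
t=20: queue=[E] q_used=2 → run E
t=21: queue=[E] q_used=3 → run E
t=22: (idle)
t=23: (idle)

context switches = 6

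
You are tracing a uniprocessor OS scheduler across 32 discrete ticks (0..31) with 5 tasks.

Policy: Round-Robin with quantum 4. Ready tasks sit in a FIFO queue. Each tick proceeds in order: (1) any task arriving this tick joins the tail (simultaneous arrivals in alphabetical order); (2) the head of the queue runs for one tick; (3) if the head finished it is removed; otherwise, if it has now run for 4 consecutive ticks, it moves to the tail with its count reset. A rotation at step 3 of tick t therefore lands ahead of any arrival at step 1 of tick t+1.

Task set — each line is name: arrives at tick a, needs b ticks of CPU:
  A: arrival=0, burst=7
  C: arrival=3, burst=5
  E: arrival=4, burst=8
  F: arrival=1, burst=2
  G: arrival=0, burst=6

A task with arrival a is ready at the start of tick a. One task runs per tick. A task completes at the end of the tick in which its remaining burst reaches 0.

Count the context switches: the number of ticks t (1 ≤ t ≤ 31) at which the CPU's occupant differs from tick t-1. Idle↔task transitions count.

t=0: queue=[A,G] q_used=0 → run A
t=1: queue=[A,G,F] q_used=1 → run A
t=2: queue=[A,G,F] q_used=2 → run A
t=3: queue=[A,G,F,C] q_used=3 → run A
t=4: queue=[G,F,C,A,E] q_used=0 → run G
t=5: queue=[G,F,C,A,E] q_used=1 → run G
t=6: queue=[G,F,C,A,E] q_used=2 → run G
t=7: queue=[G,F,C,A,E] q_used=3 → run G
t=8: queue=[F,C,A,E,G] q_used=0 → run F
t=9: queue=[F,C,A,E,G] q_used=1 → run F
t=10: queue=[C,A,E,G] q_used=0 → run C
t=11: queue=[C,A,E,G] q_used=1 → run C
t=12: queue=[C,A,E,G] q_used=2 → run C
t=13: queue=[C,A,E,G] q_used=3 → run C
t=14: queue=[A,E,G,C] q_used=0 → run A
t=15: queue=[A,E,G,C] q_used=1 → run A
t=16: queue=[A,E,G,C] q_used=2 → run A
t=17: queue=[E,G,C] q_used=0 → run E
t=18: queue=[E,G,C] q_used=1 → run E
t=19: queue=[E,G,C] q_used=2 → run E
t=20: queue=[E,G,C] q_used=3 → run E
t=21: queue=[G,C,E] q_used=0 → run G
t=22: queue=[G,C,E] q_used=1 → run G
t=23: queue=[C,E] q_used=0 → run C
t=24: queue=[E] q_used=0 → run E
t=25: queue=[E] q_used=1 → run E
t=26: queue=[E] q_used=2 → run E
t=27: queue=[E] q_used=3 → run E
t=28: (idle)
t=29: (idle)
t=30: (idle)
t=31: (idle)

context switches = 9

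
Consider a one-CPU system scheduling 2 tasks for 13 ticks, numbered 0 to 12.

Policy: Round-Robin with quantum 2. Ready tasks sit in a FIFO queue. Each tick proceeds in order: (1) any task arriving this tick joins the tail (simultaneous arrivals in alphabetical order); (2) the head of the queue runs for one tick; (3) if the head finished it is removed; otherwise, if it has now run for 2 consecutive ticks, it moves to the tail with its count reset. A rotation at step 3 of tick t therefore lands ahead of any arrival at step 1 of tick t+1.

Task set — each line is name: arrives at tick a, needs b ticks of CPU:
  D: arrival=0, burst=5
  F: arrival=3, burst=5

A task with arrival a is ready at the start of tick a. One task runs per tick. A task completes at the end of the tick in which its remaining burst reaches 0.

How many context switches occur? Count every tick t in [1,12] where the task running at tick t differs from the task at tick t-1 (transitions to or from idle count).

t=0: queue=[D] q_used=0 → run D
t=1: queue=[D] q_used=1 → run D
t=2: queue=[D] q_used=0 → run D
t=3: queue=[D,F] q_used=1 → run D
t=4: queue=[F,D] q_used=0 → run F
t=5: queue=[F,D] q_used=1 → run F
t=6: queue=[D,F] q_used=0 → run D
t=7: queue=[F] q_used=0 → run F
t=8: queue=[F] q_used=1 → run F
t=9: queue=[F] q_used=0 → run F
t=10: (idle)
t=11: (idle)
t=12: (idle)

context switches = 4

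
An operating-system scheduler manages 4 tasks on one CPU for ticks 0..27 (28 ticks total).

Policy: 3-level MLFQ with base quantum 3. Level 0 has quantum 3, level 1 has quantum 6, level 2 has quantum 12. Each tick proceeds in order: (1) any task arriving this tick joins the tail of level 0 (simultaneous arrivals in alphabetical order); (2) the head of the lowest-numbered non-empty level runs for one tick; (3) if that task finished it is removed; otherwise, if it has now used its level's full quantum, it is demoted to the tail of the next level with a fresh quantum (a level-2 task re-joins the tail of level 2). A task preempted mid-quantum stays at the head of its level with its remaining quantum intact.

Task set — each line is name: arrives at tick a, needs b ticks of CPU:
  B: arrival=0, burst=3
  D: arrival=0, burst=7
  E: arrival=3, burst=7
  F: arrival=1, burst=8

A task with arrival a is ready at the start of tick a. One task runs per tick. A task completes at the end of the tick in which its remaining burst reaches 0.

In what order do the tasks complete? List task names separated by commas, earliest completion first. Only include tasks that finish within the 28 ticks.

completion order = B, D, F, E

t=0: L0/L1/L2 = BD/-/- → run B
t=1: L0/L1/L2 = BDF/-/- → run B
t=2: L0/L1/L2 = BDF/-/- → run B
t=3: L0/L1/L2 = DFE/-/- → run D
t=4: L0/L1/L2 = DFE/-/- → run D
t=5: L0/L1/L2 = DFE/-/- → run D
t=6: L0/L1/L2 = FE/D/- → run F
t=7: L0/L1/L2 = FE/D/- → run F
t=8: L0/L1/L2 = FE/D/- → run F
t=9: L0/L1/L2 = E/DF/- → run E
t=10: L0/L1/L2 = E/DF/- → run E
t=11: L0/L1/L2 = E/DF/- → run E
t=12: L0/L1/L2 = -/DFE/- → run D
t=13: L0/L1/L2 = -/DFE/- → run D
t=14: L0/L1/L2 = -/DFE/- → run D
t=15: L0/L1/L2 = -/DFE/- → run D
t=16: L0/L1/L2 = -/FE/- → run F
t=17: L0/L1/L2 = -/FE/- → run F
t=18: L0/L1/L2 = -/FE/- → run F
t=19: L0/L1/L2 = -/FE/- → run F
t=20: L0/L1/L2 = -/FE/- → run F
t=21: L0/L1/L2 = -/E/- → run E
t=22: L0/L1/L2 = -/E/- → run E
t=23: L0/L1/L2 = -/E/- → run E
t=24: L0/L1/L2 = -/E/- → run E
t=25: (idle)
t=26: (idle)
t=27: (idle)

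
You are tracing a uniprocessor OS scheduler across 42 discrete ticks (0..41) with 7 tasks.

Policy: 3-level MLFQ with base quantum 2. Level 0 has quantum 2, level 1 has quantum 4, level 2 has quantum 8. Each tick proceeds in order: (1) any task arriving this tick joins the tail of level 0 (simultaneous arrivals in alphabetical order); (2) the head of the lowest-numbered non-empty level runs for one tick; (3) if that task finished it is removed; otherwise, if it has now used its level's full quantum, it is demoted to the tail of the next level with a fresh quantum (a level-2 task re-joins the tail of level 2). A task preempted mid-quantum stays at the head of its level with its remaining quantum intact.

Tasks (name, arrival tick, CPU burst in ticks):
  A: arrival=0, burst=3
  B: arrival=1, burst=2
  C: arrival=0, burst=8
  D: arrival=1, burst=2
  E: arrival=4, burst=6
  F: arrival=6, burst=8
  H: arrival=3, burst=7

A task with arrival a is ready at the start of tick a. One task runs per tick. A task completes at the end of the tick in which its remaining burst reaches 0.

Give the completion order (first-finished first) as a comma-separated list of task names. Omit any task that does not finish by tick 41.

t=0: L0/L1/L2 = AC/-/- → run A
t=1: L0/L1/L2 = ACBD/-/- → run A
t=2: L0/L1/L2 = CBD/A/- → run C
t=3: L0/L1/L2 = CBDH/A/- → run C
t=4: L0/L1/L2 = BDHE/AC/- → run B
t=5: L0/L1/L2 = BDHE/AC/- → run B
t=6: L0/L1/L2 = DHEF/AC/- → run D
t=7: L0/L1/L2 = DHEF/AC/- → run D
t=8: L0/L1/L2 = HEF/AC/- → run H
t=9: L0/L1/L2 = HEF/AC/- → run H
t=10: L0/L1/L2 = EF/ACH/- → run E
t=11: L0/L1/L2 = EF/ACH/- → run E
t=12: L0/L1/L2 = F/ACHE/- → run F
t=13: L0/L1/L2 = F/ACHE/- → run F
t=14: L0/L1/L2 = -/ACHEF/- → run A
t=15: L0/L1/L2 = -/CHEF/- → run C
t=16: L0/L1/L2 = -/CHEF/- → run C
t=17: L0/L1/L2 = -/CHEF/- → run C
t=18: L0/L1/L2 = -/CHEF/- → run C
t=19: L0/L1/L2 = -/HEF/C → run H
t=20: L0/L1/L2 = -/HEF/C → run H
t=21: L0/L1/L2 = -/HEF/C → run H
t=22: L0/L1/L2 = -/HEF/C → run H
t=23: L0/L1/L2 = -/EF/CH → run E
t=24: L0/L1/L2 = -/EF/CH → run E
t=25: L0/L1/L2 = -/EF/CH → run E
t=26: L0/L1/L2 = -/EF/CH → run E
t=27: L0/L1/L2 = -/F/CH → run F
t=28: L0/L1/L2 = -/F/CH → run F
t=29: L0/L1/L2 = -/F/CH → run F
t=30: L0/L1/L2 = -/F/CH → run F
t=31: L0/L1/L2 = -/-/CHF → run C
t=32: L0/L1/L2 = -/-/CHF → run C
t=33: L0/L1/L2 = -/-/HF → run H
t=34: L0/L1/L2 = -/-/F → run F
t=35: L0/L1/L2 = -/-/F → run F
t=36: (idle)
t=37: (idle)
t=38: (idle)
t=39: (idle)
t=40: (idle)
t=41: (idle)

completion order = B, D, A, E, C, H, F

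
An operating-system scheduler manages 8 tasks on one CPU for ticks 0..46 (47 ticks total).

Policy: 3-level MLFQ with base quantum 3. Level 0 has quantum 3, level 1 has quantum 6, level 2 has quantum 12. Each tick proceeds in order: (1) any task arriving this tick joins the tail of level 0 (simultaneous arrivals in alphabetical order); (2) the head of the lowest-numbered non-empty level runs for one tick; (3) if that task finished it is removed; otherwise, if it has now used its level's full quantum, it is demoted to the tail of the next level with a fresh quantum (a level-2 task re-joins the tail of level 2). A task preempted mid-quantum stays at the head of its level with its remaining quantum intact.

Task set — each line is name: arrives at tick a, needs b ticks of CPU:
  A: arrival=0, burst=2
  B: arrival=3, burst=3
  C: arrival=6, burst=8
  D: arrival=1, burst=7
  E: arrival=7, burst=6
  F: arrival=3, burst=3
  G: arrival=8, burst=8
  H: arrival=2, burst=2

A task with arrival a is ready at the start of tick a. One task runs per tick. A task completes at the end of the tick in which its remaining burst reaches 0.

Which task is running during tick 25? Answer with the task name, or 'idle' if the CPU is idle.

t=0: L0/L1/L2 = A/-/- → run A
t=1: L0/L1/L2 = AD/-/- → run A
t=2: L0/L1/L2 = DH/-/- → run D
t=3: L0/L1/L2 = DHBF/-/- → run D
t=4: L0/L1/L2 = DHBF/-/- → run D
t=5: L0/L1/L2 = HBF/D/- → run H
t=6: L0/L1/L2 = HBFC/D/- → run H
t=7: L0/L1/L2 = BFCE/D/- → run B
t=8: L0/L1/L2 = BFCEG/D/- → run B
t=9: L0/L1/L2 = BFCEG/D/- → run B
t=10: L0/L1/L2 = FCEG/D/- → run F
t=11: L0/L1/L2 = FCEG/D/- → run F
t=12: L0/L1/L2 = FCEG/D/- → run F
t=13: L0/L1/L2 = CEG/D/- → run C
t=14: L0/L1/L2 = CEG/D/- → run C
t=15: L0/L1/L2 = CEG/D/- → run C
t=16: L0/L1/L2 = EG/DC/- → run E
t=17: L0/L1/L2 = EG/DC/- → run E
t=18: L0/L1/L2 = EG/DC/- → run E
t=19: L0/L1/L2 = G/DCE/- → run G
t=20: L0/L1/L2 = G/DCE/- → run G
t=21: L0/L1/L2 = G/DCE/- → run G
t=22: L0/L1/L2 = -/DCEG/- → run D
t=23: L0/L1/L2 = -/DCEG/- → run D
t=24: L0/L1/L2 = -/DCEG/- → run D
t=25: L0/L1/L2 = -/DCEG/- → run D
t=26: L0/L1/L2 = -/CEG/- → run C
t=27: L0/L1/L2 = -/CEG/- → run C
t=28: L0/L1/L2 = -/CEG/- → run C
t=29: L0/L1/L2 = -/CEG/- → run C
t=30: L0/L1/L2 = -/CEG/- → run C
t=31: L0/L1/L2 = -/EG/- → run E
t=32: L0/L1/L2 = -/EG/- → run E
t=33: L0/L1/L2 = -/EG/- → run E
t=34: L0/L1/L2 = -/G/- → run G
t=35: L0/L1/L2 = -/G/- → run G
t=36: L0/L1/L2 = -/G/- → run G
t=37: L0/L1/L2 = -/G/- → run G
t=38: L0/L1/L2 = -/G/- → run G
t=39: (idle)
t=40: (idle)
t=41: (idle)
t=42: (idle)
t=43: (idle)
t=44: (idle)
t=45: (idle)
t=46: (idle)

running at tick 25 = D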